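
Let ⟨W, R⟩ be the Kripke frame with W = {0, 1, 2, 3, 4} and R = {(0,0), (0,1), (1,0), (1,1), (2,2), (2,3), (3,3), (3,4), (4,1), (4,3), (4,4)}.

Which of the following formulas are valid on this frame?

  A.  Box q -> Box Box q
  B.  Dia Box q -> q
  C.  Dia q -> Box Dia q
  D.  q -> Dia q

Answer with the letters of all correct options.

D

R is reflexive: each world relates to itself.
R is not symmetric: 2 R 3 but not 3 R 2.
R is not transitive: 2 R 3 and 3 R 4 but not 2 R 4.
R is not euclidean: 2 R 3 and 2 R 2 but not 3 R 2.
(A) axiom 4: valid iff R is transitive. R is not transitive — not valid.
(B) Dia Box q -> q is the dual of axiom B; it is valid on a frame exactly when R is symmetric. R is not symmetric, so not valid.
(C) Dia q -> Box Dia q (axiom 5) characterises the euclidean frames. R is not euclidean — not valid.
(D) the dual of axiom T: valid iff R is reflexive. R is reflexive — valid.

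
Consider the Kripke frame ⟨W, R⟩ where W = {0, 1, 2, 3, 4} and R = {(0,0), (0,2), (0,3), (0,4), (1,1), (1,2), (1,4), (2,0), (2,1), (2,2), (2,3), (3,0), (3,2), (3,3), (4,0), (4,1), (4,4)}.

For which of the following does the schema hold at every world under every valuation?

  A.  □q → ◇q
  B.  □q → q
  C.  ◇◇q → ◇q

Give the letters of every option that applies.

R is reflexive: each world relates to itself.
R is not transitive: 0 R 2 and 2 R 1 but not 0 R 1.
R is serial: every world has an R-successor.
(A) □q → ◇q is axiom D, which corresponds to seriality. R is serial — valid.
(B) □q → q is axiom T; it is valid on a frame exactly when R is reflexive. R is reflexive, so valid.
(C) ◇◇q → ◇q is the dual of axiom 4; it is valid on a frame exactly when R is transitive. R is not transitive, so not valid.

A, B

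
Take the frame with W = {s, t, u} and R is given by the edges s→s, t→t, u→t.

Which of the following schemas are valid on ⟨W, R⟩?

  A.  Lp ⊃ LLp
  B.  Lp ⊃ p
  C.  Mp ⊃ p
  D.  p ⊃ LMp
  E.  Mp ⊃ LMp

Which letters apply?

R is not reflexive: not u R u.
R is not symmetric: u R t but not t R u.
R is transitive: R is closed under composition.
R is euclidean: any two R-successors of the same world are R-related.
R is not a subset of the identity: u R t with u ≠ t.
(A) Lp ⊃ LLp is axiom 4; it is valid on a frame exactly when R is transitive. R is transitive, so valid.
(B) Lp ⊃ p is axiom T; it is valid on a frame exactly when R is reflexive. R is not reflexive, so not valid.
(C) Mp ⊃ p is the converse of T; it holds exactly when R ⊆ identity. Here R ⊄ identity — not valid.
(D) p ⊃ LMp is axiom B, which corresponds to symmetry. R is not symmetric — not valid.
(E) Mp ⊃ LMp is axiom 5; it is valid on a frame exactly when R is euclidean. R is euclidean, so valid.

A, E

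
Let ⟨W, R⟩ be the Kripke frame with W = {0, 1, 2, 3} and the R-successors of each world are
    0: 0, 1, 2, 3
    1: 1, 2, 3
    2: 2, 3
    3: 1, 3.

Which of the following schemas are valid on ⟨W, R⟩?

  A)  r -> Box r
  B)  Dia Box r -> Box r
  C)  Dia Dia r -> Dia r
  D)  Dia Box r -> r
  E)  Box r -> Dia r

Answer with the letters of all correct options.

R is not symmetric: 0 R 1 but not 1 R 0.
R is not transitive: 2 R 3 and 3 R 1 but not 2 R 1.
R is not euclidean: 0 R 1 and 0 R 0 but not 1 R 0.
R is serial: every world has an R-successor.
R is not a subset of the identity: 0 R 1 with 0 ≠ 1.
(A) r -> Box r is valid only on frames where every R-edge is a self-loop. Here R ⊄ identity — not valid.
(B) the dual of axiom 5: valid iff R is euclidean. R is not euclidean — not valid.
(C) Dia Dia r -> Dia r is the dual of axiom 4, which corresponds to transitivity. R is not transitive — not valid.
(D) Dia Box r -> r is the dual of axiom B; it is valid on a frame exactly when R is symmetric. R is not symmetric, so not valid.
(E) Box r -> Dia r is axiom D; it is valid on a frame exactly when R is serial. R is serial, so valid.

E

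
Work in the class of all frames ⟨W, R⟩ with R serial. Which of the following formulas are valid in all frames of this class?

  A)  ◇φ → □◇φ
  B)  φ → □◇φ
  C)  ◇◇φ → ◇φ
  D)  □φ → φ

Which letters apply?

none

(A) axiom 5: valid iff R is euclidean. Such an R need not be euclidean — not valid.
(B) φ → □◇φ is axiom B, which corresponds to symmetry. Such an R need not be symmetric — not valid.
(C) ◇◇φ → ◇φ is the dual of axiom 4; it is valid on a frame exactly when R is transitive. Such an R need not be transitive, so not valid.
(D) □φ → φ is axiom T, which corresponds to reflexivity. Such an R need not be reflexive — not valid.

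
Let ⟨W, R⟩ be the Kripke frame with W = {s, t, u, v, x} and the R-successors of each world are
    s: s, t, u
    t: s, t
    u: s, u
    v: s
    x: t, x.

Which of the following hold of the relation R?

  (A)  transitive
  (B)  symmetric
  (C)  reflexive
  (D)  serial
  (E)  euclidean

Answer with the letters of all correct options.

(A) not transitive: t R s and s R u but not t R u.
(B) not symmetric: v R s but not s R v.
(C) not reflexive: not v R v.
(D) serial: every world has an R-successor.
(E) not euclidean: s R t and s R u but not t R u.

D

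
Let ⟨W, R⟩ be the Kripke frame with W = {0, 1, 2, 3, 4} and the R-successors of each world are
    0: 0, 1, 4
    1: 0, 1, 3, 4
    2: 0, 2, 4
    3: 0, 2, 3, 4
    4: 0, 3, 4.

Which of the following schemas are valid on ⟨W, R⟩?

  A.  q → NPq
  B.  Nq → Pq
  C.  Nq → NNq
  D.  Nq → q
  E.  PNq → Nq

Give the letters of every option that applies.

R is reflexive: each world relates to itself.
R is not symmetric: 1 R 3 but not 3 R 1.
R is not transitive: 0 R 1 and 1 R 3 but not 0 R 3.
R is not euclidean: 0 R 4 and 0 R 1 but not 4 R 1.
R is serial: every world has an R-successor.
(A) q → NPq is axiom B, which corresponds to symmetry. R is not symmetric — not valid.
(B) Nq → Pq (axiom D) characterises the serial frames. R is serial — valid.
(C) Nq → NNq is axiom 4; it is valid on a frame exactly when R is transitive. R is not transitive, so not valid.
(D) Nq → q is axiom T; it is valid on a frame exactly when R is reflexive. R is reflexive, so valid.
(E) the dual of axiom 5: valid iff R is euclidean. R is not euclidean — not valid.

B, D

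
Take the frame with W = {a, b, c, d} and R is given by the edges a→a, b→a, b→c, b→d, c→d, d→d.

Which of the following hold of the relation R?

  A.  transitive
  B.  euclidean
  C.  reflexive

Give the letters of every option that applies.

A

(A) transitive: R is closed under composition.
(B) not euclidean: b R a and b R c but not a R c.
(C) not reflexive: not b R b.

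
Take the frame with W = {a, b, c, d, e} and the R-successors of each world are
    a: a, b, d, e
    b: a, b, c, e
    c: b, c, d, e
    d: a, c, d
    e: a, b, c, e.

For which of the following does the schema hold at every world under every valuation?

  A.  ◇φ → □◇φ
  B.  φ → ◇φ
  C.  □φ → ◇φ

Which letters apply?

B, C

R is reflexive: each world relates to itself.
R is not euclidean: a R b and a R d but not b R d.
R is serial: every world has an R-successor.
(A) ◇φ → □◇φ is axiom 5, which corresponds to the euclidean property. R is not euclidean — not valid.
(B) the dual of axiom T: valid iff R is reflexive. R is reflexive — valid.
(C) axiom D: valid iff R is serial. R is serial — valid.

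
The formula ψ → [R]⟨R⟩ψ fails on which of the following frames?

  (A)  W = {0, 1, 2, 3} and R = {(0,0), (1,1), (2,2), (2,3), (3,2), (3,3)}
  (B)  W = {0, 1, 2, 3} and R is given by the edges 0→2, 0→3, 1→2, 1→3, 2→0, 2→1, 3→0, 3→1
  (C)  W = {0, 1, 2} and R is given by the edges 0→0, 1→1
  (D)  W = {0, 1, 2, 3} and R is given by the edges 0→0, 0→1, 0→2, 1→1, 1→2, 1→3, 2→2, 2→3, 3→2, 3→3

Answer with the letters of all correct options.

The schema ψ → [R]⟨R⟩ψ is axiom B; it is valid on a frame iff R is symmetric.
(A) R is symmetric (every R-edge is matched by its reverse), so the schema is valid here.
(B) R is symmetric (every R-edge is matched by its reverse), so the schema is valid here.
(C) R is symmetric (every R-edge is matched by its reverse), so the schema is valid here.
(D) R is not symmetric (0 R 1 but not 1 R 0), so the schema fails here.

D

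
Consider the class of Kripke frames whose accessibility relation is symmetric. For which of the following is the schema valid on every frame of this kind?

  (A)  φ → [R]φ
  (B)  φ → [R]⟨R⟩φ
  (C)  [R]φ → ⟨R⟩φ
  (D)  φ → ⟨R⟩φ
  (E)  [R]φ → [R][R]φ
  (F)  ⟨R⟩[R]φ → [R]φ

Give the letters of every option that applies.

B

(A) φ → [R]φ is equivalent to ◇p→p; it holds exactly when R ⊆ identity. Such an R need not be a subset of the identity — not valid.
(B) φ → [R]⟨R⟩φ is axiom B, which corresponds to symmetry. Every such R is symmetric — valid.
(C) [R]φ → ⟨R⟩φ is axiom D; it is valid on a frame exactly when R is serial. Such an R need not be serial, so not valid.
(D) the dual of axiom T: valid iff R is reflexive. Such an R need not be reflexive — not valid.
(E) [R]φ → [R][R]φ is axiom 4, which corresponds to transitivity. Such an R need not be transitive — not valid.
(F) ⟨R⟩[R]φ → [R]φ is the dual of axiom 5, which corresponds to the euclidean property. Such an R need not be euclidean — not valid.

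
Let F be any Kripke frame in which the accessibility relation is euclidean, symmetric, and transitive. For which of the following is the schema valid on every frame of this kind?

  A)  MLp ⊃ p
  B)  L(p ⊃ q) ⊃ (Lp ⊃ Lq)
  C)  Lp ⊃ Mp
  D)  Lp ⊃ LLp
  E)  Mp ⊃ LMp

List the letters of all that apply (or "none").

(A) MLp ⊃ p is the dual of axiom B; it is valid on a frame exactly when R is symmetric. Every such R is symmetric, so valid.
(B) L(p ⊃ q) ⊃ (Lp ⊃ Lq) is the K axiom; it holds on all frames — valid.
(C) Lp ⊃ Mp (axiom D) characterises the serial frames. Such an R need not be serial — not valid.
(D) Lp ⊃ LLp is axiom 4, which corresponds to transitivity. Every such R is transitive — valid.
(E) Mp ⊃ LMp is axiom 5; it is valid on a frame exactly when R is euclidean. Every such R is euclidean, so valid.

A, B, D, E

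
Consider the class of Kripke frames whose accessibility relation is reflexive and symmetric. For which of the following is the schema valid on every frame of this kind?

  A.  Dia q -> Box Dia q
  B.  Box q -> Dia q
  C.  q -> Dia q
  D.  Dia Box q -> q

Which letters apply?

B, C, D

Reflexive relations are serial.
(A) Dia q -> Box Dia q is axiom 5; it is valid on a frame exactly when R is euclidean. Such an R need not be euclidean, so not valid.
(B) axiom D: valid iff R is serial. Every such R is serial — valid.
(C) the dual of axiom T: valid iff R is reflexive. Every such R is reflexive — valid.
(D) the dual of axiom B: valid iff R is symmetric. Every such R is symmetric — valid.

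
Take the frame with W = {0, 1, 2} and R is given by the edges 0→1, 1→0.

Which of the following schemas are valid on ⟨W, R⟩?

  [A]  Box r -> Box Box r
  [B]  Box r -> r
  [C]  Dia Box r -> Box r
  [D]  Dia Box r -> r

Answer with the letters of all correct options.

D

R is not reflexive: not 0 R 0.
R is symmetric: every R-edge is matched by its reverse.
R is not transitive: 0 R 1 and 1 R 0 but not 0 R 0.
R is not euclidean: 0 R 1 and 0 R 1 but not 1 R 1.
(A) Box r -> Box Box r is axiom 4, which corresponds to transitivity. R is not transitive — not valid.
(B) Box r -> r (axiom T) characterises the reflexive frames. R is not reflexive — not valid.
(C) the dual of axiom 5: valid iff R is euclidean. R is not euclidean — not valid.
(D) the dual of axiom B: valid iff R is symmetric. R is symmetric — valid.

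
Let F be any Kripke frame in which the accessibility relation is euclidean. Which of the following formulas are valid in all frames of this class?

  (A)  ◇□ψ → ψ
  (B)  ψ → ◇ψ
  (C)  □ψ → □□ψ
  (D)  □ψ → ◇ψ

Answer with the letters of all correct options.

(A) ◇□ψ → ψ (the dual of axiom B) characterises the symmetric frames. Such an R need not be symmetric — not valid.
(B) the dual of axiom T: valid iff R is reflexive. Such an R need not be reflexive — not valid.
(C) axiom 4: valid iff R is transitive. Such an R need not be transitive — not valid.
(D) □ψ → ◇ψ is axiom D, which corresponds to seriality. Such an R need not be serial — not valid.

none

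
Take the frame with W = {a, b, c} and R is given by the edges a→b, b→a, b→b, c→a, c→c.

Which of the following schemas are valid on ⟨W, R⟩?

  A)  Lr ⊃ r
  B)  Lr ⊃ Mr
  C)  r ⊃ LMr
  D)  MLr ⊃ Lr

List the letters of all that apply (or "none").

B

R is not reflexive: not a R a.
R is not symmetric: c R a but not a R c.
R is not euclidean: c R a and c R c but not a R c.
R is serial: every world has an R-successor.
(A) Lr ⊃ r is axiom T, which corresponds to reflexivity. R is not reflexive — not valid.
(B) Lr ⊃ Mr is axiom D, which corresponds to seriality. R is serial — valid.
(C) r ⊃ LMr is axiom B; it is valid on a frame exactly when R is symmetric. R is not symmetric, so not valid.
(D) the dual of axiom 5: valid iff R is euclidean. R is not euclidean — not valid.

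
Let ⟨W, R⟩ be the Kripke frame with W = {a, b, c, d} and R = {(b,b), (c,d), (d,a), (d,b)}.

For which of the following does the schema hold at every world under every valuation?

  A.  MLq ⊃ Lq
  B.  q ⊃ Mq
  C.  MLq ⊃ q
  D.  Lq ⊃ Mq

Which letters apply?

none

R is not reflexive: not a R a.
R is not symmetric: c R d but not d R c.
R is not euclidean: d R a and d R b but not a R b.
R is not serial: a has no R-successor.
(A) the dual of axiom 5: valid iff R is euclidean. R is not euclidean — not valid.
(B) q ⊃ Mq (the dual of axiom T) characterises the reflexive frames. R is not reflexive — not valid.
(C) MLq ⊃ q (the dual of axiom B) characterises the symmetric frames. R is not symmetric — not valid.
(D) Lq ⊃ Mq (axiom D) characterises the serial frames. R is not serial — not valid.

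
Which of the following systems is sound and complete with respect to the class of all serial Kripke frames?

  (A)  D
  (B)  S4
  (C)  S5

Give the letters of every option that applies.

(A) D is determined by exactly this class.
(B) S4 is determined by the class of reflexive and transitive frames.
(C) S5 is determined by the class of reflexive, symmetric, and transitive frames.

A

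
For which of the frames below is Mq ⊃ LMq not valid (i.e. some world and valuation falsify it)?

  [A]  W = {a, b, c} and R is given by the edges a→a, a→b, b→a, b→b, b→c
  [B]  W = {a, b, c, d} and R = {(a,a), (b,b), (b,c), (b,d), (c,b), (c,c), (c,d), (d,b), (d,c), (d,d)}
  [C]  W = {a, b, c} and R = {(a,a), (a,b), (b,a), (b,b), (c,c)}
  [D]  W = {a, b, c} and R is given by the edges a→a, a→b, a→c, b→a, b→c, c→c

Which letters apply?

The schema Mq ⊃ LMq is axiom 5; it is valid on a frame iff R is euclidean.
(A) R is not euclidean (b R a and b R c but not a R c), so the schema fails here.
(B) R is euclidean (any two R-successors of the same world are R-related), so the schema is valid here.
(C) R is euclidean (any two R-successors of the same world are R-related), so the schema is valid here.
(D) R is not euclidean (a R c and a R a but not c R a), so the schema fails here.

A, D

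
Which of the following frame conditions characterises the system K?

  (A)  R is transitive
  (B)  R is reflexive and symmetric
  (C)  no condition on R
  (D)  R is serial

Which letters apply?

(A) this class determines K4, not K.
(B) this class determines B (= KTB), not K.
(C) K is sound and complete for exactly this class.
(D) this class determines D, not K.

C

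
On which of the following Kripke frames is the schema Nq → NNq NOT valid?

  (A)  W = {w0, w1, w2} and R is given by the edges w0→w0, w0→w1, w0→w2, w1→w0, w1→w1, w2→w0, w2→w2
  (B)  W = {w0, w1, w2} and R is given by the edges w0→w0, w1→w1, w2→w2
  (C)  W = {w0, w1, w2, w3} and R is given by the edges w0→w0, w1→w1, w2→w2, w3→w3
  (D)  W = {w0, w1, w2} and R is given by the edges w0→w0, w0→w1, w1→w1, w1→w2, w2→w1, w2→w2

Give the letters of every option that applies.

The schema Nq → NNq is axiom 4; it is valid on a frame iff R is transitive.
(A) R is not transitive (w1 R w0 and w0 R w2 but not w1 R w2), so the schema fails here.
(B) R is transitive (R is closed under composition), so the schema is valid here.
(C) R is transitive (R is closed under composition), so the schema is valid here.
(D) R is not transitive (w0 R w1 and w1 R w2 but not w0 R w2), so the schema fails here.

A, D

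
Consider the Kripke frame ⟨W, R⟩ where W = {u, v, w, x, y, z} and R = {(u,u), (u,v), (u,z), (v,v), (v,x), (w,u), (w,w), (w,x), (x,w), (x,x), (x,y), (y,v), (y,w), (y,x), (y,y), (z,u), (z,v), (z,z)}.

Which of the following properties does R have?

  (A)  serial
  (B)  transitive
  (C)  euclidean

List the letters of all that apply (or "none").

(A) serial: every world has an R-successor.
(B) not transitive: u R v and v R x but not u R x.
(C) not euclidean: u R v and u R u but not v R u.

A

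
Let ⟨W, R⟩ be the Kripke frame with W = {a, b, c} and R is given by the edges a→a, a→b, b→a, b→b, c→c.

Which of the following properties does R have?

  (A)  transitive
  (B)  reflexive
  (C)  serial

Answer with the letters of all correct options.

A, B, C

(A) transitive: R is closed under composition.
(B) reflexive: each world relates to itself.
(C) serial: every world has an R-successor.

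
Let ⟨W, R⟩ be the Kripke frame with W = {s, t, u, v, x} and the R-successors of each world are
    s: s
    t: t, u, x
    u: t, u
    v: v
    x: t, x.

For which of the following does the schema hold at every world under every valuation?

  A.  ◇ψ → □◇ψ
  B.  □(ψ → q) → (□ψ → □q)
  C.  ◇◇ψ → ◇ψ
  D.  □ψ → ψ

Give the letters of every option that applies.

R is reflexive: each world relates to itself.
R is not transitive: u R t and t R x but not u R x.
R is not euclidean: t R u and t R x but not u R x.
(A) ◇ψ → □◇ψ is axiom 5, which corresponds to the euclidean property. R is not euclidean — not valid.
(B) □(ψ → q) → (□ψ → □q) is axiom K, valid on every Kripke frame — valid.
(C) the dual of axiom 4: valid iff R is transitive. R is not transitive — not valid.
(D) □ψ → ψ is axiom T; it is valid on a frame exactly when R is reflexive. R is reflexive, so valid.

B, D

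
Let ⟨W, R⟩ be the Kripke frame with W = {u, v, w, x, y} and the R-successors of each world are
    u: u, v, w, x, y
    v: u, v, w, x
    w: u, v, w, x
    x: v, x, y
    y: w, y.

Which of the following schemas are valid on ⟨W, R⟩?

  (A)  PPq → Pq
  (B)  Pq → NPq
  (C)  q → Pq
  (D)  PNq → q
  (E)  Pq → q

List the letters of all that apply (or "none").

C

R is reflexive: each world relates to itself.
R is not symmetric: u R x but not x R u.
R is not transitive: v R u and u R y but not v R y.
R is not euclidean: u R v and u R y but not v R y.
R is not a subset of the identity: u R v with u ≠ v.
(A) PPq → Pq (the dual of axiom 4) characterises the transitive frames. R is not transitive — not valid.
(B) Pq → NPq (axiom 5) characterises the euclidean frames. R is not euclidean — not valid.
(C) q → Pq is the dual of axiom T, which corresponds to reflexivity. R is reflexive — valid.
(D) PNq → q (the dual of axiom B) characterises the symmetric frames. R is not symmetric — not valid.
(E) Pq → q (the converse of T) corresponds to R being a subset of the identity. Here R ⊄ identity, so not valid.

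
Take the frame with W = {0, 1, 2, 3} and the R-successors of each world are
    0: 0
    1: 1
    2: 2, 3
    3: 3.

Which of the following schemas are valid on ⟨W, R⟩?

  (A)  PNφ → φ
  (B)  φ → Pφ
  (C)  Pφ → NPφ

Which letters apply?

B

R is reflexive: each world relates to itself.
R is not symmetric: 2 R 3 but not 3 R 2.
R is not euclidean: 2 R 3 and 2 R 2 but not 3 R 2.
(A) the dual of axiom B: valid iff R is symmetric. R is not symmetric — not valid.
(B) φ → Pφ is the dual of axiom T, which corresponds to reflexivity. R is reflexive — valid.
(C) Pφ → NPφ is axiom 5, which corresponds to the euclidean property. R is not euclidean — not valid.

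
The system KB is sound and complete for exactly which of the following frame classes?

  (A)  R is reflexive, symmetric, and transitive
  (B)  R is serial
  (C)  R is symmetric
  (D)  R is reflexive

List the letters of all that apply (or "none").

(A) this class determines S5, not KB.
(B) this class determines D, not KB.
(C) KB is sound and complete for exactly this class.
(D) this class determines T (= KT), not KB.

C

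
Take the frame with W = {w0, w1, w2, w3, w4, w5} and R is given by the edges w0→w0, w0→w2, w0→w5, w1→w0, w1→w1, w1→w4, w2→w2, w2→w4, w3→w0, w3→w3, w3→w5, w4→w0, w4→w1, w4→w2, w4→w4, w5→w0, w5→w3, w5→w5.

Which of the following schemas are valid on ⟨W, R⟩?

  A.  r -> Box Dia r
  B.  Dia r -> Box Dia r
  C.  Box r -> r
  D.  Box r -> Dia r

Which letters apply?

R is reflexive: each world relates to itself.
R is not symmetric: w0 R w2 but not w2 R w0.
R is not euclidean: w0 R w2 and w0 R w0 but not w2 R w0.
R is serial: every world has an R-successor.
(A) r -> Box Dia r is axiom B; it is valid on a frame exactly when R is symmetric. R is not symmetric, so not valid.
(B) axiom 5: valid iff R is euclidean. R is not euclidean — not valid.
(C) Box r -> r (axiom T) characterises the reflexive frames. R is reflexive — valid.
(D) Box r -> Dia r is axiom D; it is valid on a frame exactly when R is serial. R is serial, so valid.

C, D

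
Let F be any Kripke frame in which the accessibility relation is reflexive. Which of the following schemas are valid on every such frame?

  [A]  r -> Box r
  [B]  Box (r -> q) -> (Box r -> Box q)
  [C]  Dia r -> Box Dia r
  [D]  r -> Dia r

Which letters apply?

B, D

A reflexive relation is serial.
(A) r -> Box r is valid only on frames where every R-edge is a self-loop. Such an R need not be a subset of the identity — not valid.
(B) this is just K, valid on every normal frame.
(C) axiom 5: valid iff R is euclidean. Such an R need not be euclidean — not valid.
(D) r -> Dia r (the dual of axiom T) characterises the reflexive frames. Every such R is reflexive — valid.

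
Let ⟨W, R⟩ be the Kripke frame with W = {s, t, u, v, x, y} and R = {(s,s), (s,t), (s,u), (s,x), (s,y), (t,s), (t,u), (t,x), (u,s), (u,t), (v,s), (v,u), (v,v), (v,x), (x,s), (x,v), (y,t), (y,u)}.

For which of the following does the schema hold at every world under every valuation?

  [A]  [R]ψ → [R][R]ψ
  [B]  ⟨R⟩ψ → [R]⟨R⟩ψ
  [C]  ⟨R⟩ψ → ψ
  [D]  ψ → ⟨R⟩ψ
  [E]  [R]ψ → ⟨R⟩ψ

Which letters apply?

E

R is not reflexive: not t R t.
R is not transitive: s R x and x R v but not s R v.
R is not euclidean: s R t and s R y but not t R y.
R is serial: every world has an R-successor.
R is not a subset of the identity: s R t with s ≠ t.
(A) [R]ψ → [R][R]ψ is axiom 4; it is valid on a frame exactly when R is transitive. R is not transitive, so not valid.
(B) ⟨R⟩ψ → [R]⟨R⟩ψ is axiom 5, which corresponds to the euclidean property. R is not euclidean — not valid.
(C) ⟨R⟩ψ → ψ is valid only on frames where every R-edge is a self-loop. Here R ⊄ identity — not valid.
(D) ψ → ⟨R⟩ψ is the dual of axiom T; it is valid on a frame exactly when R is reflexive. R is not reflexive, so not valid.
(E) axiom D: valid iff R is serial. R is serial — valid.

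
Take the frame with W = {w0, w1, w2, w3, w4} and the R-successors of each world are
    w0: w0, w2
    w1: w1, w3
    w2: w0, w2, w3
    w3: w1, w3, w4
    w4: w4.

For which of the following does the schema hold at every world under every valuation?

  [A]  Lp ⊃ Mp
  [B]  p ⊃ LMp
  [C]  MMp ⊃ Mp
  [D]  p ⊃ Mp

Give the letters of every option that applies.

A, D

R is reflexive: each world relates to itself.
R is not symmetric: w2 R w3 but not w3 R w2.
R is not transitive: w0 R w2 and w2 R w3 but not w0 R w3.
R is serial: every world has an R-successor.
(A) Lp ⊃ Mp is axiom D; it is valid on a frame exactly when R is serial. R is serial, so valid.
(B) p ⊃ LMp is axiom B; it is valid on a frame exactly when R is symmetric. R is not symmetric, so not valid.
(C) the dual of axiom 4: valid iff R is transitive. R is not transitive — not valid.
(D) p ⊃ Mp is the dual of axiom T; it is valid on a frame exactly when R is reflexive. R is reflexive, so valid.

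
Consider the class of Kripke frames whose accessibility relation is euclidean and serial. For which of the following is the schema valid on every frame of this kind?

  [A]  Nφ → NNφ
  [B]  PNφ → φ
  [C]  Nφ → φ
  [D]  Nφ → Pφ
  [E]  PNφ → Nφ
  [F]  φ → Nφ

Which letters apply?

D, E

(A) Nφ → NNφ is axiom 4; it is valid on a frame exactly when R is transitive. Such an R need not be transitive, so not valid.
(B) the dual of axiom B: valid iff R is symmetric. Such an R need not be symmetric — not valid.
(C) axiom T: valid iff R is reflexive. Such an R need not be reflexive — not valid.
(D) Nφ → Pφ is axiom D; it is valid on a frame exactly when R is serial. Every such R is serial, so valid.
(E) PNφ → Nφ is the dual of axiom 5, which corresponds to the euclidean property. Every such R is euclidean — valid.
(F) φ → Nφ (equivalent to ◇p→p) corresponds to R being a subset of the identity. Such an R need not be a subset of the identity, so not valid.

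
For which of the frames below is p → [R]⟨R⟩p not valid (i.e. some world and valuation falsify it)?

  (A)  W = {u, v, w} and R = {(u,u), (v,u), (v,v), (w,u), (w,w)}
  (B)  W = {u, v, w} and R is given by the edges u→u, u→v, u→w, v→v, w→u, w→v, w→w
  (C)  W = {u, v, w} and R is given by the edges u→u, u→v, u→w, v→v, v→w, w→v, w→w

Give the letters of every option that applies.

The schema p → [R]⟨R⟩p is axiom B; it is valid on a frame iff R is symmetric.
(A) R is not symmetric (v R u but not u R v), so the schema fails here.
(B) R is not symmetric (u R v but not v R u), so the schema fails here.
(C) R is not symmetric (u R v but not v R u), so the schema fails here.

A, B, C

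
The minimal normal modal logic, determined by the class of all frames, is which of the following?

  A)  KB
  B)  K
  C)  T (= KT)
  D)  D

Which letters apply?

B

(A) KB is determined by the class of symmetric frames.
(B) K is determined by exactly this class.
(C) T (= KT) is determined by the class of reflexive frames.
(D) D is determined by the class of serial frames.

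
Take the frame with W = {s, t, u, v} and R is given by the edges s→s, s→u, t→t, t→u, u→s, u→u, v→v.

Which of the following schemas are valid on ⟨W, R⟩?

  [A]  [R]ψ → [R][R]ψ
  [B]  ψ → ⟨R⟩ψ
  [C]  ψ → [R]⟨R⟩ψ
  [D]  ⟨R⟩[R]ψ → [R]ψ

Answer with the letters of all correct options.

B

R is reflexive: each world relates to itself.
R is not symmetric: t R u but not u R t.
R is not transitive: t R u and u R s but not t R s.
R is not euclidean: t R u and t R t but not u R t.
(A) [R]ψ → [R][R]ψ is axiom 4, which corresponds to transitivity. R is not transitive — not valid.
(B) ψ → ⟨R⟩ψ (the dual of axiom T) characterises the reflexive frames. R is reflexive — valid.
(C) ψ → [R]⟨R⟩ψ is axiom B; it is valid on a frame exactly when R is symmetric. R is not symmetric, so not valid.
(D) the dual of axiom 5: valid iff R is euclidean. R is not euclidean — not valid.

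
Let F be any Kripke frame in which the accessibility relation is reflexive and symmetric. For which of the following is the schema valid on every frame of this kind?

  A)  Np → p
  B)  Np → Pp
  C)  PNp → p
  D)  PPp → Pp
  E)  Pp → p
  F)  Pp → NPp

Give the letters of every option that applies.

A, B, C

Reflexive relations are serial.
(A) axiom T: valid iff R is reflexive. Every such R is reflexive — valid.
(B) Np → Pp is axiom D; it is valid on a frame exactly when R is serial. Every such R is serial, so valid.
(C) PNp → p is the dual of axiom B, which corresponds to symmetry. Every such R is symmetric — valid.
(D) PPp → Pp (the dual of axiom 4) characterises the transitive frames. Such an R need not be transitive — not valid.
(E) Pp → p is the converse of T; it holds exactly when R ⊆ identity. Such an R need not be a subset of the identity — not valid.
(F) Pp → NPp is axiom 5, which corresponds to the euclidean property. Such an R need not be euclidean — not valid.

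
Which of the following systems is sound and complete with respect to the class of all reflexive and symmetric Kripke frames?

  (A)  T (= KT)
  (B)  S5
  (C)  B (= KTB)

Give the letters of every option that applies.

(A) T (= KT) is determined by the class of reflexive frames.
(B) S5 is determined by the class of reflexive, symmetric, and transitive frames.
(C) B (= KTB) is determined by exactly this class.

C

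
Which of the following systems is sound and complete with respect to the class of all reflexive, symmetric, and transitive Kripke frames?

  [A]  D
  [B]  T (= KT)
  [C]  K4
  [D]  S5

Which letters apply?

D

(A) D is determined by the class of serial frames.
(B) T (= KT) is determined by the class of reflexive frames.
(C) K4 is determined by the class of transitive frames.
(D) S5 is determined by exactly this class.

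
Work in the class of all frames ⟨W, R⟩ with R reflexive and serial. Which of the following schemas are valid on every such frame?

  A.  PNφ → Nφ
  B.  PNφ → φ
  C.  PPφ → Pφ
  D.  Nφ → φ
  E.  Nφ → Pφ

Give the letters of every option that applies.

(A) PNφ → Nφ is the dual of axiom 5, which corresponds to the euclidean property. Such an R need not be euclidean — not valid.
(B) the dual of axiom B: valid iff R is symmetric. Such an R need not be symmetric — not valid.
(C) the dual of axiom 4: valid iff R is transitive. Such an R need not be transitive — not valid.
(D) Nφ → φ is axiom T, which corresponds to reflexivity. Every such R is reflexive — valid.
(E) Nφ → Pφ (axiom D) characterises the serial frames. Every such R is serial — valid.

D, E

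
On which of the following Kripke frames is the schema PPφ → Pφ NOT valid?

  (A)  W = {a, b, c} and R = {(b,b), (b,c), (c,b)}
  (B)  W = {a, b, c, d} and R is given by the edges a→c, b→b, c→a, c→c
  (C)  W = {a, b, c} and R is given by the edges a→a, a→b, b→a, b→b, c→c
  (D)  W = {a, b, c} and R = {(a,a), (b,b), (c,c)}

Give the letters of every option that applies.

A, B

The schema PPφ → Pφ is the dual of axiom 4; it is valid on a frame iff R is transitive.
(A) R is not transitive (c R b and b R c but not c R c), so the schema fails here.
(B) R is not transitive (a R c and c R a but not a R a), so the schema fails here.
(C) R is transitive (R is closed under composition), so the schema is valid here.
(D) R is transitive (R is closed under composition), so the schema is valid here.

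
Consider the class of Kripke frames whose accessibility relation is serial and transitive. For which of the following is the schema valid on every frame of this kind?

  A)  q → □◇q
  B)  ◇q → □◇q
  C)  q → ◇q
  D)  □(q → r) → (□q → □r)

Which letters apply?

(A) q → □◇q is axiom B; it is valid on a frame exactly when R is symmetric. Such an R need not be symmetric, so not valid.
(B) ◇q → □◇q is axiom 5, which corresponds to the euclidean property. Such an R need not be euclidean — not valid.
(C) the dual of axiom T: valid iff R is reflexive. Such an R need not be reflexive — not valid.
(D) □(q → r) → (□q → □r) is the K axiom; it holds on all frames — valid.

D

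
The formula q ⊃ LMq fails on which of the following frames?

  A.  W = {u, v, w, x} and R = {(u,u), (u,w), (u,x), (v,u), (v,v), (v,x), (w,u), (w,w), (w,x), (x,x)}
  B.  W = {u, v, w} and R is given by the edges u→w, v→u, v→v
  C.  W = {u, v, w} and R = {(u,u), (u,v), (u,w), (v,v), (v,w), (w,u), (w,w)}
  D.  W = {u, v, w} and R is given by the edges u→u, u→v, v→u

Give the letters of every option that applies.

A, B, C

The schema q ⊃ LMq is axiom B; it is valid on a frame iff R is symmetric.
(A) R is not symmetric (u R x but not x R u), so the schema fails here.
(B) R is not symmetric (u R w but not w R u), so the schema fails here.
(C) R is not symmetric (u R v but not v R u), so the schema fails here.
(D) R is symmetric (every R-edge is matched by its reverse), so the schema is valid here.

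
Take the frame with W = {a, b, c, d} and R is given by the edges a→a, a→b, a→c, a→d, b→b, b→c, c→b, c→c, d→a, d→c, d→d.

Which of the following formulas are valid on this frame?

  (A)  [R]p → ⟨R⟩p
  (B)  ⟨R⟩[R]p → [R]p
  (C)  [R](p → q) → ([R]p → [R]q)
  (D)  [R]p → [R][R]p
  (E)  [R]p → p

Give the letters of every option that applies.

A, C, E

R is reflexive: each world relates to itself.
R is not transitive: d R a and a R b but not d R b.
R is not euclidean: a R b and a R a but not b R a.
R is serial: every world has an R-successor.
(A) [R]p → ⟨R⟩p is axiom D; it is valid on a frame exactly when R is serial. R is serial, so valid.
(B) ⟨R⟩[R]p → [R]p is the dual of axiom 5; it is valid on a frame exactly when R is euclidean. R is not euclidean, so not valid.
(C) [R](p → q) → ([R]p → [R]q) is the K axiom; it holds on all frames — valid.
(D) axiom 4: valid iff R is transitive. R is not transitive — not valid.
(E) [R]p → p is axiom T, which corresponds to reflexivity. R is reflexive — valid.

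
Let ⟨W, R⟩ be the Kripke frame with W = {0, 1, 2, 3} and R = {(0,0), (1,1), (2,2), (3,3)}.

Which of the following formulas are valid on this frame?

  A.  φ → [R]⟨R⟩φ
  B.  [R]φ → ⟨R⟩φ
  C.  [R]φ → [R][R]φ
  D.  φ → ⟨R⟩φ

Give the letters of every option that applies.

A, B, C, D

R is reflexive: each world relates to itself.
R is symmetric: every R-edge is matched by its reverse.
R is transitive: R is closed under composition.
R is serial: every world has an R-successor.
(A) φ → [R]⟨R⟩φ is axiom B, which corresponds to symmetry. R is symmetric — valid.
(B) [R]φ → ⟨R⟩φ (axiom D) characterises the serial frames. R is serial — valid.
(C) axiom 4: valid iff R is transitive. R is transitive — valid.
(D) the dual of axiom T: valid iff R is reflexive. R is reflexive — valid.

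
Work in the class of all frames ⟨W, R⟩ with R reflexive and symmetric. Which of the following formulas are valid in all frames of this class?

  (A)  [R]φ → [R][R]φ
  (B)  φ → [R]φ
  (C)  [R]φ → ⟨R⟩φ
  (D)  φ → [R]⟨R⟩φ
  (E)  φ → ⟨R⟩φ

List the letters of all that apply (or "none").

Reflexive relations are serial.
(A) [R]φ → [R][R]φ (axiom 4) characterises the transitive frames. Such an R need not be transitive — not valid.
(B) φ → [R]φ is equivalent to ◇p→p; it holds exactly when R ⊆ identity. Such an R need not be a subset of the identity — not valid.
(C) [R]φ → ⟨R⟩φ (axiom D) characterises the serial frames. Every such R is serial — valid.
(D) φ → [R]⟨R⟩φ is axiom B; it is valid on a frame exactly when R is symmetric. Every such R is symmetric, so valid.
(E) φ → ⟨R⟩φ (the dual of axiom T) characterises the reflexive frames. Every such R is reflexive — valid.

C, D, E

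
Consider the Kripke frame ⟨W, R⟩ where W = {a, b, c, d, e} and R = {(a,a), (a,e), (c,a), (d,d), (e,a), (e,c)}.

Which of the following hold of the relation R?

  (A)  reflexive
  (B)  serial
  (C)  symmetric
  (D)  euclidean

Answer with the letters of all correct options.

(A) not reflexive: not b R b.
(B) not serial: b has no R-successor.
(C) not symmetric: c R a but not a R c.
(D) not euclidean: e R a and e R c but not a R c.

none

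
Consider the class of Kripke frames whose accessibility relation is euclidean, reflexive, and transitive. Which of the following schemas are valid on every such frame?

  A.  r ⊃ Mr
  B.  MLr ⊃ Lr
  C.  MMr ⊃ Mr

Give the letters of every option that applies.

A, B, C

A relation that is euclidean, reflexive, and transitive is also serial and symmetric.
(A) r ⊃ Mr is the dual of axiom T, which corresponds to reflexivity. Every such R is reflexive — valid.
(B) MLr ⊃ Lr (the dual of axiom 5) characterises the euclidean frames. Every such R is euclidean — valid.
(C) MMr ⊃ Mr (the dual of axiom 4) characterises the transitive frames. Every such R is transitive — valid.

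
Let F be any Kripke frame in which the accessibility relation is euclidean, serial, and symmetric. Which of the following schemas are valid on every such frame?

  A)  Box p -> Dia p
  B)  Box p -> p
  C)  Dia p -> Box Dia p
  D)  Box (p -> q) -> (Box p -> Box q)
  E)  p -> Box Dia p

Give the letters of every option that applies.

Serial, symmetric and euclidean together give transitive (from symmetry + euclidean) and then reflexive; the relation is an equivalence.
(A) axiom D: valid iff R is serial. Every such R is serial — valid.
(B) Box p -> p (axiom T) characterises the reflexive frames. Every such R is reflexive — valid.
(C) Dia p -> Box Dia p is axiom 5; it is valid on a frame exactly when R is euclidean. Every such R is euclidean, so valid.
(D) this is just K, valid on every normal frame.
(E) p -> Box Dia p is axiom B; it is valid on a frame exactly when R is symmetric. Every such R is symmetric, so valid.

A, B, C, D, E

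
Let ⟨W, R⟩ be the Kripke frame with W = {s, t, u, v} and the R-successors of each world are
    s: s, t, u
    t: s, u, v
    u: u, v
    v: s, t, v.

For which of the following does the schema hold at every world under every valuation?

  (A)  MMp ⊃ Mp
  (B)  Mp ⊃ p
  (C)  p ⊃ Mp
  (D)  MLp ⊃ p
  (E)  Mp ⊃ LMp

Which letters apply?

none

R is not reflexive: not t R t.
R is not symmetric: s R u but not u R s.
R is not transitive: s R t and t R v but not s R v.
R is not euclidean: s R u and s R s but not u R s.
R is not a subset of the identity: s R t with s ≠ t.
(A) MMp ⊃ Mp is the dual of axiom 4; it is valid on a frame exactly when R is transitive. R is not transitive, so not valid.
(B) Mp ⊃ p (the converse of T) corresponds to R being a subset of the identity. Here R ⊄ identity, so not valid.
(C) the dual of axiom T: valid iff R is reflexive. R is not reflexive — not valid.
(D) the dual of axiom B: valid iff R is symmetric. R is not symmetric — not valid.
(E) Mp ⊃ LMp is axiom 5, which corresponds to the euclidean property. R is not euclidean — not valid.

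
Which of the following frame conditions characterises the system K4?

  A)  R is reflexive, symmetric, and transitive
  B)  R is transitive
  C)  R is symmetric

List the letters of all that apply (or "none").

(A) this class determines S5, not K4.
(B) K4 is sound and complete for exactly this class.
(C) this class determines KB, not K4.

B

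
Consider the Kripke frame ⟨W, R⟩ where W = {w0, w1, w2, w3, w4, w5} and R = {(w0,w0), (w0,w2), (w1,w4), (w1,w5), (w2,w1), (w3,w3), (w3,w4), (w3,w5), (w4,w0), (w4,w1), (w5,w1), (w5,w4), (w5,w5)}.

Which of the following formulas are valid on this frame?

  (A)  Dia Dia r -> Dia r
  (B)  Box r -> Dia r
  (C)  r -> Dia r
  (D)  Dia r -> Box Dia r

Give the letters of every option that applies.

B

R is not reflexive: not w1 R w1.
R is not transitive: w0 R w2 and w2 R w1 but not w0 R w1.
R is not euclidean: w0 R w2 and w0 R w0 but not w2 R w0.
R is serial: every world has an R-successor.
(A) Dia Dia r -> Dia r is the dual of axiom 4; it is valid on a frame exactly when R is transitive. R is not transitive, so not valid.
(B) Box r -> Dia r (axiom D) characterises the serial frames. R is serial — valid.
(C) the dual of axiom T: valid iff R is reflexive. R is not reflexive — not valid.
(D) Dia r -> Box Dia r is axiom 5, which corresponds to the euclidean property. R is not euclidean — not valid.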